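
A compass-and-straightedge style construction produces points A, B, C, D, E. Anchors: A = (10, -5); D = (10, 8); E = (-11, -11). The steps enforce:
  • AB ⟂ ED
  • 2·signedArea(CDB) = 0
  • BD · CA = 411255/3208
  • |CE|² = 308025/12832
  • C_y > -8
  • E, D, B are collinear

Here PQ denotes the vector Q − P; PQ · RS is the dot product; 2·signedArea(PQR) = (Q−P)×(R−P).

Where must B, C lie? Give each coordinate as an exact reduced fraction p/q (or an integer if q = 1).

B = (2833/802, 1723/802)
C = (-23633/3208, -24743/3208)

1. B_x = 2833/802  [E, D, B are collinear ∩ AB ⟂ ED]
2. B_y = 1723/802  [E, D, B are collinear ∩ AB ⟂ ED]
   → B = (2833/802, 1723/802)
3. C_x = -23633/3208  [2·signedArea(CDB) = 0 ∩ BD · CA = 411255/3208]
4. C_y = -24743/3208  [2·signedArea(CDB) = 0 ∩ BD · CA = 411255/3208]
   → C = (-23633/3208, -24743/3208)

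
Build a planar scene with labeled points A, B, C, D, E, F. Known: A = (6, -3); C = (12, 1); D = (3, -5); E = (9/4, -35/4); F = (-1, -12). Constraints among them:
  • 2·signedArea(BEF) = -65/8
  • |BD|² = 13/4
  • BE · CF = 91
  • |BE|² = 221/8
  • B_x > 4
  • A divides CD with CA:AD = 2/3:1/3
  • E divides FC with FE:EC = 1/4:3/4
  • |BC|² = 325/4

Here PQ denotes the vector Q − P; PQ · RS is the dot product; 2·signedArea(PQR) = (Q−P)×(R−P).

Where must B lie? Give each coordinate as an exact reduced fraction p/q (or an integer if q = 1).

B = (9/2, -4)

1. B_x = 9/2  [BE · CF = 91 ∩ 2·signedArea(BEF) = -65/8]
2. B_y = -4  [BE · CF = 91 ∩ 2·signedArea(BEF) = -65/8]
   → B = (9/2, -4)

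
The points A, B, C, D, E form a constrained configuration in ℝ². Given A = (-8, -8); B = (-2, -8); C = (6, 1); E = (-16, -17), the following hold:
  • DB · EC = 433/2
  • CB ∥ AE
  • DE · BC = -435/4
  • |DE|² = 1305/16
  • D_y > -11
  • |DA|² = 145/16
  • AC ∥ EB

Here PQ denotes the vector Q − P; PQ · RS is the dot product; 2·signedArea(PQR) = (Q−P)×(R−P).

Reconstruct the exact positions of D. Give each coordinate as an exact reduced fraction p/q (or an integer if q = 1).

1. D_x = -10  [DE · BC = -435/4 ∩ DB · EC = 433/2]
2. D_y = -41/4  [DE · BC = -435/4 ∩ DB · EC = 433/2]
   → D = (-10, -41/4)

D = (-10, -41/4)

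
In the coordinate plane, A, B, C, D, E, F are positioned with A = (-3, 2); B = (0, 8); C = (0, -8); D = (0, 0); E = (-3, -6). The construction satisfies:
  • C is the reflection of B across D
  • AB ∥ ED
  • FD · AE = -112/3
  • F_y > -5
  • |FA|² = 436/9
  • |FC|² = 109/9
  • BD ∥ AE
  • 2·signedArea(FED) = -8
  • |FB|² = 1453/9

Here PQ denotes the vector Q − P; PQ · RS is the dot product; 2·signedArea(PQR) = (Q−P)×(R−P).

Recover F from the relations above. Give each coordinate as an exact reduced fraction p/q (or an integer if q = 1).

1. F_x = -1  [2·signedArea(FED) = -8 ∩ FD · AE = -112/3]
2. F_y = -14/3  [2·signedArea(FED) = -8 ∩ FD · AE = -112/3]
   → F = (-1, -14/3)

F = (-1, -14/3)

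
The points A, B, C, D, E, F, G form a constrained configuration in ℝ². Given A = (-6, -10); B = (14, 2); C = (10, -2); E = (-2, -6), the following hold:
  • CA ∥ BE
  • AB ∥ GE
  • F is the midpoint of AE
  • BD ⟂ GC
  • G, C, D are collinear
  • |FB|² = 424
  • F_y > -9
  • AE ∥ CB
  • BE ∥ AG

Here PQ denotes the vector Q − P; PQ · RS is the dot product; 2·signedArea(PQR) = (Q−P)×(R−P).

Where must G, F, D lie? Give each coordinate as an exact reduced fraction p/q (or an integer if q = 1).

D = (74/5, 2/5)
F = (-4, -8)
G = (-22, -18)

1. G_x = -22  [AB ∥ GE ∩ BE ∥ AG]
2. G_y = -18  [AB ∥ GE ∩ BE ∥ AG]
   → G = (-22, -18)
3. F_x = -4  [F is the midpoint of AE]
4. F_y = -8  [F is the midpoint of AE]
   → F = (-4, -8)
5. D_x = 74/5  [G, C, D are collinear ∩ BD ⟂ GC]
6. D_y = 2/5  [G, C, D are collinear ∩ BD ⟂ GC]
   → D = (74/5, 2/5)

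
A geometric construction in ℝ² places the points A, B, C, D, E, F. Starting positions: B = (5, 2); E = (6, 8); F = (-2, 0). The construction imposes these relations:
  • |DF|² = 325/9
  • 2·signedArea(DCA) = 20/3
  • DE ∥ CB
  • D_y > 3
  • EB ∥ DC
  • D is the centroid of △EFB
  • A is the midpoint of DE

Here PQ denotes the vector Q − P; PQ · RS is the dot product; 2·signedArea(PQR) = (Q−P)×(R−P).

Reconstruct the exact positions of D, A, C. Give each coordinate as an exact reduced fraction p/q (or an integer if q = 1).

A = (9/2, 17/3)
C = (2, -8/3)
D = (3, 10/3)

1. D_x = 3  [D is the centroid of △EFB]
2. D_y = 10/3  [D is the centroid of △EFB]
   → D = (3, 10/3)
3. A_x = 9/2  [A is the midpoint of DE]
4. A_y = 17/3  [A is the midpoint of DE]
   → A = (9/2, 17/3)
5. C_x = 2  [DE ∥ CB ∩ EB ∥ DC]
6. C_y = -8/3  [DE ∥ CB ∩ EB ∥ DC]
   → C = (2, -8/3)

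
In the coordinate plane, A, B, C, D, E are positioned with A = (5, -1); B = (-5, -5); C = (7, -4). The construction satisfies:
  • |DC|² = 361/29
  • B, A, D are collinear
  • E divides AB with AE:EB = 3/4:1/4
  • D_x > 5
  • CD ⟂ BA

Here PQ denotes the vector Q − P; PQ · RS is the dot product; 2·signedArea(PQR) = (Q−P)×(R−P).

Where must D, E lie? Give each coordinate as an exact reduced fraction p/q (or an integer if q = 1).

1. D_x = 165/29  [B, A, D are collinear ∩ CD ⟂ BA]
2. D_y = -21/29  [B, A, D are collinear ∩ CD ⟂ BA]
   → D = (165/29, -21/29)
3. E_x = -5/2  [E divides AB with AE:EB = 3/4:1/4]
4. E_y = -4  [E divides AB with AE:EB = 3/4:1/4]
   → E = (-5/2, -4)

D = (165/29, -21/29)
E = (-5/2, -4)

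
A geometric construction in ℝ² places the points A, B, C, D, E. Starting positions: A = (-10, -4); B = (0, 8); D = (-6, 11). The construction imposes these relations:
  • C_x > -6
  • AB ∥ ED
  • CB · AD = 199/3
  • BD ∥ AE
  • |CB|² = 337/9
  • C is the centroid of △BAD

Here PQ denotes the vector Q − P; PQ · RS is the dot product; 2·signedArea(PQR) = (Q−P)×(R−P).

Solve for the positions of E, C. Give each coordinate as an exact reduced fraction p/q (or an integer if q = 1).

1. E_x = -16  [AB ∥ ED ∩ BD ∥ AE]
2. E_y = -1  [AB ∥ ED ∩ BD ∥ AE]
   → E = (-16, -1)
3. C_x = -16/3  [C is the centroid of △BAD]
4. C_y = 5  [C is the centroid of △BAD]
   → C = (-16/3, 5)

C = (-16/3, 5)
E = (-16, -1)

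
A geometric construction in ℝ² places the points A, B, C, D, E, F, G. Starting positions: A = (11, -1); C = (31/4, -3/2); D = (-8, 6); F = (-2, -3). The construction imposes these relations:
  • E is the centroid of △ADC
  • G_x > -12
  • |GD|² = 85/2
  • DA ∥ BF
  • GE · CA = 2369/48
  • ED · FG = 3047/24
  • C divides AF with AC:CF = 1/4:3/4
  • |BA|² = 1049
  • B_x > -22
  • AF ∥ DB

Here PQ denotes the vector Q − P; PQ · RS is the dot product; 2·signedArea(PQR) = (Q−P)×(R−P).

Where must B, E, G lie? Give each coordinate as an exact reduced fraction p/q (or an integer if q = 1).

B = (-21, 4)
E = (43/12, 7/6)
G = (-23/2, 1/2)

1. B_x = -21  [DA ∥ BF ∩ AF ∥ DB]
2. B_y = 4  [DA ∥ BF ∩ AF ∥ DB]
   → B = (-21, 4)
3. E_x = 43/12  [E is the centroid of △ADC]
4. E_y = 7/6  [E is the centroid of △ADC]
   → E = (43/12, 7/6)
5. G_x = -23/2  [GE · CA = 2369/48 ∩ ED · FG = 3047/24]
6. G_y = 1/2  [GE · CA = 2369/48 ∩ ED · FG = 3047/24]
   → G = (-23/2, 1/2)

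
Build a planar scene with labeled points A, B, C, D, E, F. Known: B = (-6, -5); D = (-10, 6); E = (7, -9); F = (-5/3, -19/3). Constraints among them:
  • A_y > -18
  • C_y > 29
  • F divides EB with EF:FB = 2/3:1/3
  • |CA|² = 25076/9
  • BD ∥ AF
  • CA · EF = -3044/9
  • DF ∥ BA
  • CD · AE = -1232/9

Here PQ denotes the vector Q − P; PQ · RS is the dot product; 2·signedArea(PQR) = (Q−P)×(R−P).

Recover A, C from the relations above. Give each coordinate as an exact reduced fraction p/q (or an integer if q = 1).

A = (7/3, -52/3)
C = (-67/3, 88/3)

1. A_x = 7/3  [BD ∥ AF ∩ DF ∥ BA]
2. A_y = -52/3  [BD ∥ AF ∩ DF ∥ BA]
   → A = (7/3, -52/3)
3. C_x = -67/3  [CD · AE = -1232/9 ∩ CA · EF = -3044/9]
4. C_y = 88/3  [CD · AE = -1232/9 ∩ CA · EF = -3044/9]
   → C = (-67/3, 88/3)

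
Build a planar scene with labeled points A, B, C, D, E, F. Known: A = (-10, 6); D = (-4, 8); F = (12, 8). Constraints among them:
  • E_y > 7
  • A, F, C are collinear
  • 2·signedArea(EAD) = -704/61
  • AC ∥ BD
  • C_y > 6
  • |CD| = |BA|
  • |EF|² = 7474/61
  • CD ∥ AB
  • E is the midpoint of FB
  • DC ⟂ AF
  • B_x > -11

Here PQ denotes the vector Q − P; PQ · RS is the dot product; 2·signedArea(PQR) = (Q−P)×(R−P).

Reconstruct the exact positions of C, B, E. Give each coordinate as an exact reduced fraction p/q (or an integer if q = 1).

1. C_x = -236/61  [A, F, C are collinear ∩ DC ⟂ AF]
2. C_y = 400/61  [A, F, C are collinear ∩ DC ⟂ AF]
   → C = (-236/61, 400/61)
3. B_x = -618/61  [AC ∥ BD ∩ CD ∥ AB]
4. B_y = 454/61  [AC ∥ BD ∩ CD ∥ AB]
   → B = (-618/61, 454/61)
5. E_x = 57/61  [E is the midpoint of FB]
6. E_y = 471/61  [E is the midpoint of FB]
   → E = (57/61, 471/61)

B = (-618/61, 454/61)
C = (-236/61, 400/61)
E = (57/61, 471/61)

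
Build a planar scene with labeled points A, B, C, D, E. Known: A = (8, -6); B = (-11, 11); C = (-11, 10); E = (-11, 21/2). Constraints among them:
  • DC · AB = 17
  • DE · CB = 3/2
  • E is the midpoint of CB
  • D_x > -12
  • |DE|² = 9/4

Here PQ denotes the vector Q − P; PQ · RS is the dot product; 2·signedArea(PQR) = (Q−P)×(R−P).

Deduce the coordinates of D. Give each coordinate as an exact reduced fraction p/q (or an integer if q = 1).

1. D_x = -11  [DC · AB = 17 ∩ DE · CB = 3/2]
2. D_y = 9  [DC · AB = 17 ∩ DE · CB = 3/2]
   → D = (-11, 9)

D = (-11, 9)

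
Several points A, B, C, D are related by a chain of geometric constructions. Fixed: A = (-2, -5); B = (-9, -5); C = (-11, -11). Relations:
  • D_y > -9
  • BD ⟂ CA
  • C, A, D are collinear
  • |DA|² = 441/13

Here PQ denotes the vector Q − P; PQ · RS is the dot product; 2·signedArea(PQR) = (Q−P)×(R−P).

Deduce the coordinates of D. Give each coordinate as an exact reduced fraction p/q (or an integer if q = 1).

D = (-89/13, -107/13)

1. D_x = -89/13  [C, A, D are collinear ∩ BD ⟂ CA]
2. D_y = -107/13  [C, A, D are collinear ∩ BD ⟂ CA]
   → D = (-89/13, -107/13)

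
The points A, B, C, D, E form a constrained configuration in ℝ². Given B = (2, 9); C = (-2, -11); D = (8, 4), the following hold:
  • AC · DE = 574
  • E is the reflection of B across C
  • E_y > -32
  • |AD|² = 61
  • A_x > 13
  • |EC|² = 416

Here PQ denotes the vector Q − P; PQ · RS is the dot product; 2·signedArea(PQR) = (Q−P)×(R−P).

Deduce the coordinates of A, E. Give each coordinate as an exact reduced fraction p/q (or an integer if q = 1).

1. E_x = -6  [E is the reflection of B across C]
2. E_y = -31  [E is the reflection of B across C]
   → E = (-6, -31)
3. A_x = 14  [line 14·x + 35·y + -161 = 0 ∩ |AD|² = 61]
4. A_y = -1  [line 14·x + 35·y + -161 = 0 ∩ |AD|² = 61]
   → A = (14, -1)

A = (14, -1)
E = (-6, -31)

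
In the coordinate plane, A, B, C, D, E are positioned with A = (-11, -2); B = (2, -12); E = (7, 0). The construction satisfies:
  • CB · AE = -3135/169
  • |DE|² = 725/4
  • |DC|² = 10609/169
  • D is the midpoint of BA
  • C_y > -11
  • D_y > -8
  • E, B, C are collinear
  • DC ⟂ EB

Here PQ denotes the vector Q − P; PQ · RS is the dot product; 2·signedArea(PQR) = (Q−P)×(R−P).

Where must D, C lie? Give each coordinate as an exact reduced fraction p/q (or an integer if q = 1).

C = (951/338, -1698/169)
D = (-9/2, -7)

1. D_x = -9/2  [D is the midpoint of BA]
2. D_y = -7  [D is the midpoint of BA]
   → D = (-9/2, -7)
3. C_x = 951/338  [E, B, C are collinear ∩ DC ⟂ EB]
4. C_y = -1698/169  [E, B, C are collinear ∩ DC ⟂ EB]
   → C = (951/338, -1698/169)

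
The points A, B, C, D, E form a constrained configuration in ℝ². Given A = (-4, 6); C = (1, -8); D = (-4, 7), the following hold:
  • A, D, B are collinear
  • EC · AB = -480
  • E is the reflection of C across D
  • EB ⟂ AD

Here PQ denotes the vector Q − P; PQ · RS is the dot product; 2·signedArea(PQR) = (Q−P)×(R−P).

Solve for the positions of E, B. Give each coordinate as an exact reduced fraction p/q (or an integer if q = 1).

1. E_x = -9  [E is the reflection of C across D]
2. E_y = 22  [E is the reflection of C across D]
   → E = (-9, 22)
3. B_x = -4  [A, D, B are collinear ∩ EB ⟂ AD]
4. B_y = 22  [A, D, B are collinear ∩ EB ⟂ AD]
   → B = (-4, 22)

B = (-4, 22)
E = (-9, 22)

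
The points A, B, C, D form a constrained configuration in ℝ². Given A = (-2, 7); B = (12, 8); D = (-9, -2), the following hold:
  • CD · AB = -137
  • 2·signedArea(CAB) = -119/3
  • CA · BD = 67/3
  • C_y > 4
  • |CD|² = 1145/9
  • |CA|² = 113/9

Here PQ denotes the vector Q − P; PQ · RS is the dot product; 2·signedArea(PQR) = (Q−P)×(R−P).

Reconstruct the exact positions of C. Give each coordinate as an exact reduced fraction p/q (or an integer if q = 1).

C = (1/3, 13/3)

1. C_x = 1/3  [CA · BD = 67/3 ∩ CD · AB = -137]
2. C_y = 13/3  [CA · BD = 67/3 ∩ CD · AB = -137]
   → C = (1/3, 13/3)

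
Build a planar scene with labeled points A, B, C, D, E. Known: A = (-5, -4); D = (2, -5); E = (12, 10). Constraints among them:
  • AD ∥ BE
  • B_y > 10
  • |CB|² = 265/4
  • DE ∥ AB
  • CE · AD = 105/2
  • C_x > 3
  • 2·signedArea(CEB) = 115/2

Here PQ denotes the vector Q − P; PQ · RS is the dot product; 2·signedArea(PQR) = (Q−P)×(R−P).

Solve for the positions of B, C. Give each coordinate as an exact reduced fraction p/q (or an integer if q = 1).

B = (5, 11)
C = (7/2, 3)

1. B_x = 5  [AD ∥ BE ∩ DE ∥ AB]
2. B_y = 11  [AD ∥ BE ∩ DE ∥ AB]
   → B = (5, 11)
3. C_x = 7/2  [CE · AD = 105/2 ∩ 2·signedArea(CEB) = 115/2]
4. C_y = 3  [CE · AD = 105/2 ∩ 2·signedArea(CEB) = 115/2]
   → C = (7/2, 3)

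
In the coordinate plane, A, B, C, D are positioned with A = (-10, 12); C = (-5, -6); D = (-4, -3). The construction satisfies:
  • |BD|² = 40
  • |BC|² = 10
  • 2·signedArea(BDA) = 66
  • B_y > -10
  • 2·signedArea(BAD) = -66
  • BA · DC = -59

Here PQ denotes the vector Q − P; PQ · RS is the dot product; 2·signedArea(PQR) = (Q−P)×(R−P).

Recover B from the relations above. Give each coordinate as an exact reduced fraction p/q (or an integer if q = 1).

1. B_x = -6  [2·signedArea(BDA) = 66 ∩ BA · DC = -59]
2. B_y = -9  [2·signedArea(BDA) = 66 ∩ BA · DC = -59]
   → B = (-6, -9)

B = (-6, -9)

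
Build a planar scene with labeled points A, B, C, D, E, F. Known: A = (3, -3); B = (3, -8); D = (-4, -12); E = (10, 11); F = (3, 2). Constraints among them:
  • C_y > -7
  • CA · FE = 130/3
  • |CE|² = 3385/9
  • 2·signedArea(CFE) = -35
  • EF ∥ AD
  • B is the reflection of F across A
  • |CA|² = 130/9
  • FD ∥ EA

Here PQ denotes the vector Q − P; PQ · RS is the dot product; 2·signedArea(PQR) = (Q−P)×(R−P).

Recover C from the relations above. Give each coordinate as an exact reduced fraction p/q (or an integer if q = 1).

C = (2/3, -6)

1. C_x = 2/3  [CA · FE = 130/3 ∩ 2·signedArea(CFE) = -35]
2. C_y = -6  [CA · FE = 130/3 ∩ 2·signedArea(CFE) = -35]
   → C = (2/3, -6)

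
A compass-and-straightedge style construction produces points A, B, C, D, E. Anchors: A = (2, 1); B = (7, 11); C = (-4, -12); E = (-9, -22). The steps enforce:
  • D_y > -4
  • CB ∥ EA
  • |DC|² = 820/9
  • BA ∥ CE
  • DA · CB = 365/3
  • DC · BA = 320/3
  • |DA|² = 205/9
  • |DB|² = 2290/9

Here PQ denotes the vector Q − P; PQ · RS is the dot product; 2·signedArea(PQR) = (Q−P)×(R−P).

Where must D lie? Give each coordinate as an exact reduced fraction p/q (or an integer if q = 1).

D = (0, -10/3)

1. D_x = 0  [DC · BA = 320/3 ∩ DA · CB = 365/3]
2. D_y = -10/3  [DC · BA = 320/3 ∩ DA · CB = 365/3]
   → D = (0, -10/3)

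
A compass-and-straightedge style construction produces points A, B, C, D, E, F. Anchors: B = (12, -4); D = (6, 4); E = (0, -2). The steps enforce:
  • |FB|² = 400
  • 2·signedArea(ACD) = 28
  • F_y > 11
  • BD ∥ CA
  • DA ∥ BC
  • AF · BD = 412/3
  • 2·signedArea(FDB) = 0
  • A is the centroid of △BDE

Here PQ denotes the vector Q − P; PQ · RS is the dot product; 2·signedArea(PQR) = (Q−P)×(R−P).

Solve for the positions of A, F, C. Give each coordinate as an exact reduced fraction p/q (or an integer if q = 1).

1. A_x = 6  [A is the centroid of △BDE]
2. A_y = -2/3  [A is the centroid of △BDE]
   → A = (6, -2/3)
3. F_x = 0  [2·signedArea(FDB) = 0 ∩ AF · BD = 412/3]
4. F_y = 12  [2·signedArea(FDB) = 0 ∩ AF · BD = 412/3]
   → F = (0, 12)
5. C_x = 12  [BD ∥ CA ∩ DA ∥ BC]
6. C_y = -26/3  [BD ∥ CA ∩ DA ∥ BC]
   → C = (12, -26/3)

A = (6, -2/3)
C = (12, -26/3)
F = (0, 12)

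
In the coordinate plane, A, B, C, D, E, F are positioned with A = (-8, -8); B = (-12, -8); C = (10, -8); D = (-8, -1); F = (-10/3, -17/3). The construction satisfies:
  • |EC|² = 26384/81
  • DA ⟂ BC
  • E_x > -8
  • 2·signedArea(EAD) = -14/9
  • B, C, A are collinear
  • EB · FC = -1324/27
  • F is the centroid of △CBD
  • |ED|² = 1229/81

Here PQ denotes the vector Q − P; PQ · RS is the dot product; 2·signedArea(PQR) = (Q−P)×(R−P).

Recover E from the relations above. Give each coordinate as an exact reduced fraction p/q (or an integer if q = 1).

1. E_x = -70/9  [EB · FC = -1324/27 ∩ 2·signedArea(EAD) = -14/9]
2. E_y = -44/9  [EB · FC = -1324/27 ∩ 2·signedArea(EAD) = -14/9]
   → E = (-70/9, -44/9)

E = (-70/9, -44/9)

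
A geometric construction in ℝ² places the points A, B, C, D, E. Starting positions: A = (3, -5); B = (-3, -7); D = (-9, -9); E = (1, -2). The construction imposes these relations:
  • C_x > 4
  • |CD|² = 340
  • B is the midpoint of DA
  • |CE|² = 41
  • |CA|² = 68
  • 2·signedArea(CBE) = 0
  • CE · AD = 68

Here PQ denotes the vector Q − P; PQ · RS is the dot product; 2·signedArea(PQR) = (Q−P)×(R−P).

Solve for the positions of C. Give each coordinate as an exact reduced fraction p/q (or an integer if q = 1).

C = (5, 3)

1. C_x = 5  [2·signedArea(CBE) = 0 ∩ CE · AD = 68]
2. C_y = 3  [2·signedArea(CBE) = 0 ∩ CE · AD = 68]
   → C = (5, 3)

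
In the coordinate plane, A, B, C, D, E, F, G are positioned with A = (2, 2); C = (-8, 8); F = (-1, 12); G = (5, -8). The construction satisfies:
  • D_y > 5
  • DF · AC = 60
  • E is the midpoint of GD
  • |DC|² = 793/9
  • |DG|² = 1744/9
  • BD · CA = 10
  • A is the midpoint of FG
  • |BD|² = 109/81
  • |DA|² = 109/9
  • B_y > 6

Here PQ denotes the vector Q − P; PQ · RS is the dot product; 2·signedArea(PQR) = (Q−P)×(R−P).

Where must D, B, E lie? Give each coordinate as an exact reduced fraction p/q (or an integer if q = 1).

B = (2/3, 58/9)
D = (1, 16/3)
E = (3, -4/3)

1. D_x = 1  [line 10·x + -6·y + 22 = 0 ∩ |DC|² = 793/9]
2. D_y = 16/3  [line 10·x + -6·y + 22 = 0 ∩ |DC|² = 793/9]
   → D = (1, 16/3)
3. B_x = 2/3  [line -10·x + 6·y + -32 = 0 ∩ |BD|² = 109/81]
4. B_y = 58/9  [line -10·x + 6·y + -32 = 0 ∩ |BD|² = 109/81]
   → B = (2/3, 58/9)
5. E_x = 3  [E is the midpoint of GD]
6. E_y = -4/3  [E is the midpoint of GD]
   → E = (3, -4/3)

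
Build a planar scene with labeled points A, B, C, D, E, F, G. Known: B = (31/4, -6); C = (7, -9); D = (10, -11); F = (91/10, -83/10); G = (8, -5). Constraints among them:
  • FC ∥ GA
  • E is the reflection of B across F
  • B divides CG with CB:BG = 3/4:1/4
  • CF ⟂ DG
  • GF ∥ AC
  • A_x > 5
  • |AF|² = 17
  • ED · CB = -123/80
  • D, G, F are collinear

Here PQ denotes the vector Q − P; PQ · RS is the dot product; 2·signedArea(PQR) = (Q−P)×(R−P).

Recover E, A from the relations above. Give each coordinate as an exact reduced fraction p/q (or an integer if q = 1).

A = (59/10, -57/10)
E = (209/20, -53/5)

1. E_x = 209/20  [E is the reflection of B across F]
2. E_y = -53/5  [E is the reflection of B across F]
   → E = (209/20, -53/5)
3. A_x = 59/10  [GF ∥ AC ∩ FC ∥ GA]
4. A_y = -57/10  [GF ∥ AC ∩ FC ∥ GA]
   → A = (59/10, -57/10)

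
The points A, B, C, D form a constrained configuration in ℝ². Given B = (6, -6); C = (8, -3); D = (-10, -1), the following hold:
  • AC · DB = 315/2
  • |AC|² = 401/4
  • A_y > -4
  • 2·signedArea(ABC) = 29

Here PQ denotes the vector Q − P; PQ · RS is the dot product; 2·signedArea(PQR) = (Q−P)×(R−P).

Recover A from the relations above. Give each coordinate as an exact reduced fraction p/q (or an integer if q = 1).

1. A_x = -2  [2·signedArea(ABC) = 29 ∩ AC · DB = 315/2]
2. A_y = -7/2  [2·signedArea(ABC) = 29 ∩ AC · DB = 315/2]
   → A = (-2, -7/2)

A = (-2, -7/2)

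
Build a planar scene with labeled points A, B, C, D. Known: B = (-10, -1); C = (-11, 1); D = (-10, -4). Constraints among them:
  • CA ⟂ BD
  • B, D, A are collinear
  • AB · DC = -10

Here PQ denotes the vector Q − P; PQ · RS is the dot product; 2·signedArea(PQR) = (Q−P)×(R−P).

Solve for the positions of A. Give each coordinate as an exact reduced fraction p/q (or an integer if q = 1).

1. A_x = -10  [B, D, A are collinear ∩ CA ⟂ BD]
2. A_y = 1  [B, D, A are collinear ∩ CA ⟂ BD]
   → A = (-10, 1)

A = (-10, 1)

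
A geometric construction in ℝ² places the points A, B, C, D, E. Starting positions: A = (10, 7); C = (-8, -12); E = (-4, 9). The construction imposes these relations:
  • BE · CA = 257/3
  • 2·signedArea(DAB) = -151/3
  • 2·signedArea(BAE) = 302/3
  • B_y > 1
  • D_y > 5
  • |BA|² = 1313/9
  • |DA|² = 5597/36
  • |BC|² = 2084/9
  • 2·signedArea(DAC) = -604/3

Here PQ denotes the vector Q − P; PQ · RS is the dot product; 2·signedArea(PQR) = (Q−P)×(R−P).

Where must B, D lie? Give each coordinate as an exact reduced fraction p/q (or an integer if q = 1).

B = (-2/3, 4/3)
D = (-7/3, 31/6)

1. B_x = -2/3  [2·signedArea(BAE) = 302/3 ∩ BE · CA = 257/3]
2. B_y = 4/3  [2·signedArea(BAE) = 302/3 ∩ BE · CA = 257/3]
   → B = (-2/3, 4/3)
3. D_x = -7/3  [2·signedArea(DAC) = -604/3 ∩ 2·signedArea(DAB) = -151/3]
4. D_y = 31/6  [2·signedArea(DAC) = -604/3 ∩ 2·signedArea(DAB) = -151/3]
   → D = (-7/3, 31/6)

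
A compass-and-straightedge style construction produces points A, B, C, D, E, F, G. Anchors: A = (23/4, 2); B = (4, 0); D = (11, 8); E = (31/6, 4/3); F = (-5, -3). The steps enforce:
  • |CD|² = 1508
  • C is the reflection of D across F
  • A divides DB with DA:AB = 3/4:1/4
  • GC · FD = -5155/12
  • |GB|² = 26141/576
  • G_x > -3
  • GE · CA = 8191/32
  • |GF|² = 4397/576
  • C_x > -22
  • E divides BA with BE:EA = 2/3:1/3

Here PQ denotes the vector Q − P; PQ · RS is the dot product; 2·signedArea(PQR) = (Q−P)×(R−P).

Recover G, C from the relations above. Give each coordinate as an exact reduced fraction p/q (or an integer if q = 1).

1. C_x = -21  [C is the reflection of D across F]
2. C_y = -14  [C is the reflection of D across F]
   → C = (-21, -14)
3. G_x = -59/24  [GC · FD = -5155/12 ∩ GE · CA = 8191/32]
4. G_y = -23/12  [GC · FD = -5155/12 ∩ GE · CA = 8191/32]
   → G = (-59/24, -23/12)

C = (-21, -14)
G = (-59/24, -23/12)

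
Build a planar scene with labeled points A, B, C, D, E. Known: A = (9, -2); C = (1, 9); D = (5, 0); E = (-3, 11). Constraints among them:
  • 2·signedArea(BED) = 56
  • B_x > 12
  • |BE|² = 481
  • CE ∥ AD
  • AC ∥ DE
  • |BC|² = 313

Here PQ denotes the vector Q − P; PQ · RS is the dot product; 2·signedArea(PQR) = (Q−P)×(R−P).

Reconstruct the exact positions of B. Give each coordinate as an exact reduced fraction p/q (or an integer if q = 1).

1. B_x = 13  [line 11·x + 8·y + -111 = 0 ∩ |BE|² = 481]
2. B_y = -4  [line 11·x + 8·y + -111 = 0 ∩ |BE|² = 481]
   → B = (13, -4)

B = (13, -4)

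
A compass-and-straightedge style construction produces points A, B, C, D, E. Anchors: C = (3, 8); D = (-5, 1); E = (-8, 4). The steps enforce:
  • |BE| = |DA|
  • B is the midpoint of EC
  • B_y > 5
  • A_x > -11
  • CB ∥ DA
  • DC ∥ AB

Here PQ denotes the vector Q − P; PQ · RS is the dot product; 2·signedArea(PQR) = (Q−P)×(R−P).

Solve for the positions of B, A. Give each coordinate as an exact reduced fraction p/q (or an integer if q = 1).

1. B_x = -5/2  [B is the midpoint of EC]
2. B_y = 6  [B is the midpoint of EC]
   → B = (-5/2, 6)
3. A_x = -21/2  [DC ∥ AB ∩ CB ∥ DA]
4. A_y = -1  [DC ∥ AB ∩ CB ∥ DA]
   → A = (-21/2, -1)

A = (-21/2, -1)
B = (-5/2, 6)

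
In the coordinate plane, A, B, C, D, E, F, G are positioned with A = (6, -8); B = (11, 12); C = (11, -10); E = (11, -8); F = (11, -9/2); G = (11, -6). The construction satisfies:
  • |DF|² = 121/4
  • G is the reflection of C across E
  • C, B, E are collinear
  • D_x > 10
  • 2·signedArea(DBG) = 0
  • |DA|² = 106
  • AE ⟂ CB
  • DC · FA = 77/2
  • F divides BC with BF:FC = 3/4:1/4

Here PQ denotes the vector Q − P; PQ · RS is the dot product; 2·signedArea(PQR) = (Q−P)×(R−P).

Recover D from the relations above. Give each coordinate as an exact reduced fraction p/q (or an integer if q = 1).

1. D_x = 11  [2·signedArea(DBG) = 0 ∩ DC · FA = 77/2]
2. D_y = 1  [2·signedArea(DBG) = 0 ∩ DC · FA = 77/2]
   → D = (11, 1)

D = (11, 1)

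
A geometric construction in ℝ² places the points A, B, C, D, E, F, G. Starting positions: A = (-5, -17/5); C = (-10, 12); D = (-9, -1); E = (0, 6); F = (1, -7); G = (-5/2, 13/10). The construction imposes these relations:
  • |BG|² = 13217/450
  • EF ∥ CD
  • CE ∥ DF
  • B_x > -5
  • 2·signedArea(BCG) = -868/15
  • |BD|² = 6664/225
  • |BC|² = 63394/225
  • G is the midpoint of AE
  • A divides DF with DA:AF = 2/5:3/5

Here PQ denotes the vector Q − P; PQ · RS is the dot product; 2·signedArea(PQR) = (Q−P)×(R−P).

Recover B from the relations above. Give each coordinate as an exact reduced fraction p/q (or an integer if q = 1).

1. B_x = -13/3  [line 107/10·x + 15/2·y + 1123/15 = 0 ∩ |BD|² = 6664/225]
2. B_y = -19/5  [line 107/10·x + 15/2·y + 1123/15 = 0 ∩ |BD|² = 6664/225]
   → B = (-13/3, -19/5)

B = (-13/3, -19/5)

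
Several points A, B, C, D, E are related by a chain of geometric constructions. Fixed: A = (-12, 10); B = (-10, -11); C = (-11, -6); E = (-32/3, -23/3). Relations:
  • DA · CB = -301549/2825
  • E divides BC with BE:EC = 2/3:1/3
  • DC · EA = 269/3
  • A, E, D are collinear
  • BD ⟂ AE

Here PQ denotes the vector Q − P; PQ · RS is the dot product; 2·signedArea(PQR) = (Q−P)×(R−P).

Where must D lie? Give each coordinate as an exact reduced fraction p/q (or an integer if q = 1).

1. D_x = -29416/2825  [A, E, D are collinear ∩ BD ⟂ AE]
2. D_y = -31163/2825  [A, E, D are collinear ∩ BD ⟂ AE]
   → D = (-29416/2825, -31163/2825)

D = (-29416/2825, -31163/2825)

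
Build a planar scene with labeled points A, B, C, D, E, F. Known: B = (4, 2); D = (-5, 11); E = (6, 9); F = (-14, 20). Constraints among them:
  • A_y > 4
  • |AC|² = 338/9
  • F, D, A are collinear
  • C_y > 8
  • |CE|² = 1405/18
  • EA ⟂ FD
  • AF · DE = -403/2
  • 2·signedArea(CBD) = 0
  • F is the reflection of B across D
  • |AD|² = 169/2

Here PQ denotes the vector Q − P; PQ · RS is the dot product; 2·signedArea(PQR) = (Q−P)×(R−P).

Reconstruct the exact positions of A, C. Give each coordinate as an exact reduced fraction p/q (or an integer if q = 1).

1. A_x = 3/2  [F, D, A are collinear ∩ EA ⟂ FD]
2. A_y = 9/2  [F, D, A are collinear ∩ EA ⟂ FD]
   → A = (3/2, 9/2)
3. C_x = -17/6  [line -9·x + -9·y + 54 = 0 ∩ |CE|² = 1405/18]
4. C_y = 53/6  [line -9·x + -9·y + 54 = 0 ∩ |CE|² = 1405/18]
   → C = (-17/6, 53/6)

A = (3/2, 9/2)
C = (-17/6, 53/6)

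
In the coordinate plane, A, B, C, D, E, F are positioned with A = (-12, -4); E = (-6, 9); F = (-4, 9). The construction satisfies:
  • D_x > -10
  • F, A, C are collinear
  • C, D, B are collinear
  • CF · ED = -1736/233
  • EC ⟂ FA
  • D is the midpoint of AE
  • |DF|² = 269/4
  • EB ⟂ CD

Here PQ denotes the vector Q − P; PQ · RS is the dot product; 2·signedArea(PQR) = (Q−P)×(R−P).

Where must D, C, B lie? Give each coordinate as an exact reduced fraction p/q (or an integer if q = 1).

1. D_x = -9  [D is the midpoint of AE]
2. D_y = 5/2  [D is the midpoint of AE]
   → D = (-9, 5/2)
3. C_x = -1060/233  [F, A, C are collinear ∩ EC ⟂ FA]
4. C_y = 1889/233  [F, A, C are collinear ∩ EC ⟂ FA]
   → C = (-1060/233, 1889/233)
5. B_x = -52032924/11129245  [C, D, B are collinear ∩ EB ⟂ CD]
6. B_y = 88461697/11129245  [C, D, B are collinear ∩ EB ⟂ CD]
   → B = (-52032924/11129245, 88461697/11129245)

B = (-52032924/11129245, 88461697/11129245)
C = (-1060/233, 1889/233)
D = (-9, 5/2)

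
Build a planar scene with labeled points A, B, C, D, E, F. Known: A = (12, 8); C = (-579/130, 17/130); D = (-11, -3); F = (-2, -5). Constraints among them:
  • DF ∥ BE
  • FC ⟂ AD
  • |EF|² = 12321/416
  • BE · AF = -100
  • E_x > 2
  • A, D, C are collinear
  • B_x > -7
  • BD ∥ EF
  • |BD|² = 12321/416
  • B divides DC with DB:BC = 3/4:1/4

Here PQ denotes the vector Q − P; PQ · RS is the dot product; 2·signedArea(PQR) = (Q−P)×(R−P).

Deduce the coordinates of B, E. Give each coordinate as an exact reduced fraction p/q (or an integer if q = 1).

B = (-3167/520, -339/520)
E = (1513/520, -1379/520)

1. B_x = -3167/520  [B divides DC with DB:BC = 3/4:1/4]
2. B_y = -339/520  [B divides DC with DB:BC = 3/4:1/4]
   → B = (-3167/520, -339/520)
3. E_x = 1513/520  [BD ∥ EF ∩ DF ∥ BE]
4. E_y = -1379/520  [BD ∥ EF ∩ DF ∥ BE]
   → E = (1513/520, -1379/520)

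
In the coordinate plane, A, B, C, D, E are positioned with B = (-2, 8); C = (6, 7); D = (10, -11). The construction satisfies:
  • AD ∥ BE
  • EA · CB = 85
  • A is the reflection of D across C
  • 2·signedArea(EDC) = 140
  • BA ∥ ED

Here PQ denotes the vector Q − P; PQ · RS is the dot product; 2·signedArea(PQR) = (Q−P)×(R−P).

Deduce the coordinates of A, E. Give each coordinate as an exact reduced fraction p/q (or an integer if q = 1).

A = (2, 25)
E = (6, -28)

1. A_x = 2  [A is the reflection of D across C]
2. A_y = 25  [A is the reflection of D across C]
   → A = (2, 25)
3. E_x = 6  [BA ∥ ED ∩ AD ∥ BE]
4. E_y = -28  [BA ∥ ED ∩ AD ∥ BE]
   → E = (6, -28)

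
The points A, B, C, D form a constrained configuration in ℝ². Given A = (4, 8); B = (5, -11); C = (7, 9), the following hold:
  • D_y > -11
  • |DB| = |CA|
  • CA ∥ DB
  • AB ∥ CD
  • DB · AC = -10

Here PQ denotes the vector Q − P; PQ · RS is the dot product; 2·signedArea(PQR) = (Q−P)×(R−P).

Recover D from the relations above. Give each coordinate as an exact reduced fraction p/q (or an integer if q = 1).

1. D_x = 8  [CA ∥ DB ∩ AB ∥ CD]
2. D_y = -10  [CA ∥ DB ∩ AB ∥ CD]
   → D = (8, -10)

D = (8, -10)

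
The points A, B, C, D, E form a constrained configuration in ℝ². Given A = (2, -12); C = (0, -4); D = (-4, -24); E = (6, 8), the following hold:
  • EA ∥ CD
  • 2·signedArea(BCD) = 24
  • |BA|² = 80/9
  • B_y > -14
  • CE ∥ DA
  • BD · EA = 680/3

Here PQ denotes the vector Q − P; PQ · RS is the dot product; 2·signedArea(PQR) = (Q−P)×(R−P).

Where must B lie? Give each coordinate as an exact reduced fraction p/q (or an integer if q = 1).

B = (-2/3, -40/3)

1. B_x = -2/3  [BD · EA = 680/3 ∩ 2·signedArea(BCD) = 24]
2. B_y = -40/3  [BD · EA = 680/3 ∩ 2·signedArea(BCD) = 24]
   → B = (-2/3, -40/3)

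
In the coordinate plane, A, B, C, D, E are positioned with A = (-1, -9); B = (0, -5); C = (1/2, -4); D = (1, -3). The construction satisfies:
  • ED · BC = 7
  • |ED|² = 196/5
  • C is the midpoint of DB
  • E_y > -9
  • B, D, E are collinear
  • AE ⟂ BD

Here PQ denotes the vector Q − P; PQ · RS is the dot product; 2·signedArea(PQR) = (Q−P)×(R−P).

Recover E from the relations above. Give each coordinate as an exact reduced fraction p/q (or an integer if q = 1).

1. E_x = -9/5  [B, D, E are collinear ∩ AE ⟂ BD]
2. E_y = -43/5  [B, D, E are collinear ∩ AE ⟂ BD]
   → E = (-9/5, -43/5)

E = (-9/5, -43/5)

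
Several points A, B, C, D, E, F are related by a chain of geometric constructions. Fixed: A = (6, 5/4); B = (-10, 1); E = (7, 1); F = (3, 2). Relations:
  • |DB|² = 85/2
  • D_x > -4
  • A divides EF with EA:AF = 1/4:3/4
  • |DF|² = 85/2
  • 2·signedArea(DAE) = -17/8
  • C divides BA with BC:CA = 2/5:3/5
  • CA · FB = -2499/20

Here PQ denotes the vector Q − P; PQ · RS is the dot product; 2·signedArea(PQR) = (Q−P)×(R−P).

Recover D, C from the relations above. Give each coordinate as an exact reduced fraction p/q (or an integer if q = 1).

1. D_x = -7/2  [line 1/4·x + 1·y + -5/8 = 0 ∩ |DB|² = 85/2]
2. D_y = 3/2  [line 1/4·x + 1·y + -5/8 = 0 ∩ |DB|² = 85/2]
   → D = (-7/2, 3/2)
3. C_x = -18/5  [C divides BA with BC:CA = 2/5:3/5]
4. C_y = 11/10  [C divides BA with BC:CA = 2/5:3/5]
   → C = (-18/5, 11/10)

C = (-18/5, 11/10)
D = (-7/2, 3/2)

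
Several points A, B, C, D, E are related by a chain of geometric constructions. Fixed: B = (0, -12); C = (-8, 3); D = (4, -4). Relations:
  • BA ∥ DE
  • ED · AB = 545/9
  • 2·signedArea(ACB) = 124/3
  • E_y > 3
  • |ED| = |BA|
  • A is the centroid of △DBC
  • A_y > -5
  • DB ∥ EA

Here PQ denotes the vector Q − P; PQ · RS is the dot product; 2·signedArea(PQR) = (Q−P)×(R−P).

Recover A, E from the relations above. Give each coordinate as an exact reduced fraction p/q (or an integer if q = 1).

A = (-4/3, -13/3)
E = (8/3, 11/3)

1. A_x = -4/3  [A is the centroid of △DBC]
2. A_y = -13/3  [A is the centroid of △DBC]
   → A = (-4/3, -13/3)
3. E_x = 8/3  [DB ∥ EA ∩ BA ∥ DE]
4. E_y = 11/3  [DB ∥ EA ∩ BA ∥ DE]
   → E = (8/3, 11/3)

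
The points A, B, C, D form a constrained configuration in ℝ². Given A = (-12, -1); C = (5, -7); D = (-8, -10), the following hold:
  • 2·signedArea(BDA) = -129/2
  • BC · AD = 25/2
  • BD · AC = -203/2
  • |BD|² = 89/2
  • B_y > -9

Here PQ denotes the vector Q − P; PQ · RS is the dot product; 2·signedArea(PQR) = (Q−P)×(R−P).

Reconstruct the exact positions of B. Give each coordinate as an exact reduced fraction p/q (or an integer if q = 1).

B = (-3/2, -17/2)

1. B_x = -3/2  [2·signedArea(BDA) = -129/2 ∩ BD · AC = -203/2]
2. B_y = -17/2  [2·signedArea(BDA) = -129/2 ∩ BD · AC = -203/2]
   → B = (-3/2, -17/2)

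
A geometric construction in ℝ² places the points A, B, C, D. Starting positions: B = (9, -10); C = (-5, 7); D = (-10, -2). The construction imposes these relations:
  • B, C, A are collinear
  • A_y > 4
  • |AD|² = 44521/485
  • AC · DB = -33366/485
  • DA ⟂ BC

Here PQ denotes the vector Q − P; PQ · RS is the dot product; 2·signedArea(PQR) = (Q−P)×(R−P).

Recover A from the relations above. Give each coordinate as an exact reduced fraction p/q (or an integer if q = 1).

1. A_x = -1263/485  [B, C, A are collinear ∩ DA ⟂ BC]
2. A_y = 1984/485  [B, C, A are collinear ∩ DA ⟂ BC]
   → A = (-1263/485, 1984/485)

A = (-1263/485, 1984/485)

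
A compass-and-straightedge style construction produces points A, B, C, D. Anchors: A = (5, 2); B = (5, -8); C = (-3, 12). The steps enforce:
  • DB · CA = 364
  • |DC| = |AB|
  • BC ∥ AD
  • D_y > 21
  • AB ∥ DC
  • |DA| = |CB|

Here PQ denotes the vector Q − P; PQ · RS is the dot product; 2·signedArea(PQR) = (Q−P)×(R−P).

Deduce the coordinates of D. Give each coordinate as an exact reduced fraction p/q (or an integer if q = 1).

1. D_x = -3  [AB ∥ DC ∩ BC ∥ AD]
2. D_y = 22  [AB ∥ DC ∩ BC ∥ AD]
   → D = (-3, 22)

D = (-3, 22)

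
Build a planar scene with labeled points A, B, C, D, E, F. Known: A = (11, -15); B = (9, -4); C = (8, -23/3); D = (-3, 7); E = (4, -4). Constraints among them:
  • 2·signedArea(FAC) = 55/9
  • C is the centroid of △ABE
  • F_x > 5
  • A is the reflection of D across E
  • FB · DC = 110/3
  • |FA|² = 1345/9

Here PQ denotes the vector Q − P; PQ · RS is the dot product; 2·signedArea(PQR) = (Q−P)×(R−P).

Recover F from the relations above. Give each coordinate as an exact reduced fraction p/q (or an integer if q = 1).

1. F_x = 17/3  [2·signedArea(FAC) = 55/9 ∩ FB · DC = 110/3]
2. F_y = -4  [2·signedArea(FAC) = 55/9 ∩ FB · DC = 110/3]
   → F = (17/3, -4)

F = (17/3, -4)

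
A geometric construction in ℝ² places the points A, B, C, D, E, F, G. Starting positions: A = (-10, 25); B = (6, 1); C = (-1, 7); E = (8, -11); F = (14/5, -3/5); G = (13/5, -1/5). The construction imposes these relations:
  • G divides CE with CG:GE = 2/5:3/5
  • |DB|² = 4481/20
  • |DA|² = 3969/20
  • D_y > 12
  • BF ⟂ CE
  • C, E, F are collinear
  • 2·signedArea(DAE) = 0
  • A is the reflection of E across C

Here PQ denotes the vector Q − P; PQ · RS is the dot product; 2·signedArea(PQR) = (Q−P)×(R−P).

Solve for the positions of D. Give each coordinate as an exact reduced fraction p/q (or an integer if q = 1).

D = (-37/10, 62/5)

1. D_x = -37/10  [line 36·x + 18·y + -90 = 0 ∩ |DB|² = 4481/20]
2. D_y = 62/5  [line 36·x + 18·y + -90 = 0 ∩ |DB|² = 4481/20]
   → D = (-37/10, 62/5)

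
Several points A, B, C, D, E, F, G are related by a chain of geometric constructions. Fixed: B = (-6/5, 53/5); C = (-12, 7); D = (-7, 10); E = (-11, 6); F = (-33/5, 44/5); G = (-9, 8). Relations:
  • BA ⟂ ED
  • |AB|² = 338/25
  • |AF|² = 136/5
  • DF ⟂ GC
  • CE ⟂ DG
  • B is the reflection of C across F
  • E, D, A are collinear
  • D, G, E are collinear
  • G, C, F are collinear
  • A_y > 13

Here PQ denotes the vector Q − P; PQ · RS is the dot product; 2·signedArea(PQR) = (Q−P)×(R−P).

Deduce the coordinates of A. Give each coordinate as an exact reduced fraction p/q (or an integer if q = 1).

1. A_x = -19/5  [E, D, A are collinear ∩ BA ⟂ ED]
2. A_y = 66/5  [E, D, A are collinear ∩ BA ⟂ ED]
   → A = (-19/5, 66/5)

A = (-19/5, 66/5)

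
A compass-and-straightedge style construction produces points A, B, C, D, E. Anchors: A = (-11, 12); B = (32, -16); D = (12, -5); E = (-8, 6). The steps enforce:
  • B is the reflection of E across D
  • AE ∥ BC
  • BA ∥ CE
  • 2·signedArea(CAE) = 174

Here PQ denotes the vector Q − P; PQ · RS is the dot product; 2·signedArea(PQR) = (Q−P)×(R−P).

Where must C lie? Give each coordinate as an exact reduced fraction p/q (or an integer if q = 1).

1. C_x = 35  [BA ∥ CE ∩ AE ∥ BC]
2. C_y = -22  [BA ∥ CE ∩ AE ∥ BC]
   → C = (35, -22)

C = (35, -22)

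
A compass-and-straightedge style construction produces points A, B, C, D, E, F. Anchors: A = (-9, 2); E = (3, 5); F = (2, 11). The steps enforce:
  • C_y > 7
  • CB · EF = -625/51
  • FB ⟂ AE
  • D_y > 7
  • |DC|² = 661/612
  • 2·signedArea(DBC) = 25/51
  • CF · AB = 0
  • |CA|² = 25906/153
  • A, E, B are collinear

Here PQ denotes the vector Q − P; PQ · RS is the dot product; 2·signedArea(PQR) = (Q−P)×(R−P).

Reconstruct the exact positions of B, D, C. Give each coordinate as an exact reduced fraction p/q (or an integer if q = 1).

1. B_x = 59/17  [A, E, B are collinear ∩ FB ⟂ AE]
2. B_y = 87/17  [A, E, B are collinear ∩ FB ⟂ AE]
   → B = (59/17, 87/17)
3. C_x = 152/51  [CF · AB = 0 ∩ CB · EF = -625/51]
4. C_y = 361/51  [CF · AB = 0 ∩ CB · EF = -625/51]
   → C = (152/51, 361/51)
5. D_x = 5/2  [line -100/51·x + -25/51·y + 150/17 = 0 ∩ |DC|² = 661/612]
6. D_y = 8  [line -100/51·x + -25/51·y + 150/17 = 0 ∩ |DC|² = 661/612]
   → D = (5/2, 8)

B = (59/17, 87/17)
C = (152/51, 361/51)
D = (5/2, 8)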